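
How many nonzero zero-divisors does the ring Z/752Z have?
Z/752Z has 383 nonzero zero-divisors

In Z/752Z each nonzero element is either a unit (gcd with 752 is 1) or a zero-divisor (gcd > 1). The number of units is φ(752): factorise 752 = 2^4 · 47, so φ(752) = (2^4 − 2^3) · (47 − 1) = 8 · 46 = 368. The nonzero elements number 752 − 1 = 751. Hence the nonzero zero-divisors number 751 − 368 = 383.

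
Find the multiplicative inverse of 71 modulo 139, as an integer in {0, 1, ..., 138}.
71^(−1) ≡ 47 (mod 139)

Apply the extended Euclidean algorithm to (139, 71), tracking rows (r, s, t) with s·139 + t·71 = r. Each division r_prev = q·r_cur + r_new produces the new row as (previous row) − q·(current row):
  row A: (139, 1, 0)   [1·139 + 0·71 = 139]
  row B: (71, 0, 1)   [0·139 + 1·71 = 71]
  139 = 1·71 + 68   → row C = row A − 1·row B = (68, 1, −1)   [check: 1·139 − 1·71 = 68]
  71 = 1·68 + 3   → row D = row B − 1·row C = (3, −1, 2)   [check: −1·139 + 2·71 = 3]
  68 = 22·3 + 2   → row E = row C − 22·row D = (2, 23, −45)   [check: 23·139 − 45·71 = 2]
  3 = 1·2 + 1   → row F = row D − 1·row E = (1, −24, 47)   [check: −24·139 + 47·71 = 1]
  2 = 2·1 + 0   → remainder 0, stop. gcd = 1 (last nonzero row F).
The gcd is 1, so 71 is invertible mod 139. The last nonzero row gives −24·139 + 47·71 = 1, so t = 47. So 71^(−1) ≡ 47 (mod 139). Verify: 71 · 47 = 3337 ≡ 1 (mod 139). ✓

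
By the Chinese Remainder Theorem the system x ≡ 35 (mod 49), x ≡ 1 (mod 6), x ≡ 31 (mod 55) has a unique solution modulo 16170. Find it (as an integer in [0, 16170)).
x ≡ 3661 (mod 16170); the representative in [0, 16170) is 3661

The moduli 49, 6, 55 are pairwise coprime, so by the CRT there is a unique solution mod 49·6·55 = 16170.
Solve by successive substitution. Start with x ≡ 35 (mod 49).
  Combine with x ≡ 1 (mod 6): write x = 35 + 49·t and require 35 + 49·t ≡ 1 (mod 6), i.e. 49·t ≡ 1 − 35 ≡ 2 (mod 6). Since 49^(−1) ≡ 1 (mod 6) (49 ≡ 1 (mod 6)), t ≡ 1·2 ≡ 2 (mod 6). So x ≡ 35 + 49·2 = 133 (mod 294).
  Combine with x ≡ 31 (mod 55): write x = 133 + 294·t and require 133 + 294·t ≡ 31 (mod 55), i.e. 294·t ≡ 31 − 133 ≡ 8 (mod 55). Since 294^(−1) ≡ 29 (mod 55) (294 ≡ 19 (mod 55)), t ≡ 29·8 ≡ 12 (mod 55). So x ≡ 133 + 294·12 = 3661 (mod 16170).
Unique solution in [0, 16170): x = 3661.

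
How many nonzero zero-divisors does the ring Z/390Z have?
Z/390Z has 293 nonzero zero-divisors

In Z/390Z each nonzero element is either a unit (gcd with 390 is 1) or a zero-divisor (gcd > 1). The number of units is φ(390): factorise 390 = 2 · 3 · 5 · 13, so φ(390) = (2 − 1) · (3 − 1) · (5 − 1) · (13 − 1) = 1 · 2 · 4 · 12 = 96. The nonzero elements number 390 − 1 = 389. Hence the nonzero zero-divisors number 389 − 96 = 293.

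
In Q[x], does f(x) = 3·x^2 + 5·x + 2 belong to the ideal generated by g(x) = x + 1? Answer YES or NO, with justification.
YES

In Q[x] the ideal (g) consists of all multiples of g, so f ∈ (g) iff g | f, i.e. iff the remainder of f on division by g is 0. Divide f by g (g is monic, so eliminate the leading term of the running remainder at each step):
  leading term 3·x^2: subtract (3·x)·g(x) = 3·x^2 + 3·x, leaving 2·x + 2
  leading term 2·x: subtract (2)·g(x) = 2·x + 2, leaving 0
The remainder is 0, so f(x) = g(x) · h(x) with h(x) = 3·x + 2. Hence g | f, i.e. f ∈ (g).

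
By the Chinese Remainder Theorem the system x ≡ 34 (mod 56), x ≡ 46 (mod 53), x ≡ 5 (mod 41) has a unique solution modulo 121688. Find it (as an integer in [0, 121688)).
The moduli 56, 53, 41 are pairwise coprime, so by the CRT there is a unique solution mod 56·53·41 = 121688.
Solve by successive substitution. Start with x ≡ 34 (mod 56).
  Combine with x ≡ 46 (mod 53): write x = 34 + 56·t and require 34 + 56·t ≡ 46 (mod 53), i.e. 56·t ≡ 46 − 34 ≡ 12 (mod 53). Since 56^(−1) ≡ 18 (mod 53) (56 ≡ 3 (mod 53)), t ≡ 18·12 ≡ 4 (mod 53). So x ≡ 34 + 56·4 = 258 (mod 2968).
  Combine with x ≡ 5 (mod 41): write x = 258 + 2968·t and require 258 + 2968·t ≡ 5 (mod 41), i.e. 2968·t ≡ 5 − 258 ≡ 34 (mod 41). Since 2968^(−1) ≡ 18 (mod 41) (2968 ≡ 16 (mod 41)), t ≡ 18·34 ≡ 38 (mod 41). So x ≡ 258 + 2968·38 = 113042 (mod 121688).
Unique solution in [0, 121688): x = 113042.

Final answer: x ≡ 113042 (mod 121688); the representative in [0, 121688) is 113042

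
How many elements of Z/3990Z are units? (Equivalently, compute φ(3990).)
Z/3990Z has φ(3990) = 864 units

An element a ∈ Z/3990Z is a unit iff gcd(a, 3990) = 1, so the number of units is φ(3990). φ is multiplicative, with φ(p^e) = p^e − p^(e−1). Factorise 3990 = 2 · 3 · 5 · 7 · 19. Then
  φ(3990) = (2 − 1) · (3 − 1) · (5 − 1) · (7 − 1) · (19 − 1) = 1 · 2 · 4 · 6 · 18 = 864.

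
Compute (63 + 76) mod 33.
7

Reduce the summands first: 63 ≡ 30, 76 ≡ 10 (mod 33), so 63 + 76 ≡ 30 + 10 (mod 33). 30 + 10 = 40; 40 = 1·33 + 7, so (63 + 76) mod 33 = 7.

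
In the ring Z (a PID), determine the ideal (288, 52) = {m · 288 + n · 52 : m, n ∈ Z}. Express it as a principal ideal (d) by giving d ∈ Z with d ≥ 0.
(288, 52) = (4); d = 4

In the PID Z, (a, b) is generated by gcd(a, b). Compute gcd(288, 52) with the extended Euclidean algorithm, tracking rows (r, s, t) with s·288 + t·52 = r:
  row A: (288, 1, 0)   [1·288 + 0·52 = 288]
  row B: (52, 0, 1)   [0·288 + 1·52 = 52]
  288 = 5·52 + 28   → row C = row A − 5·row B = (28, 1, −5)   [check: 1·288 − 5·52 = 28]
  52 = 1·28 + 24   → row D = row B − 1·row C = (24, −1, 6)   [check: −1·288 + 6·52 = 24]
  28 = 1·24 + 4   → row E = row C − 1·row D = (4, 2, −11)   [check: 2·288 − 11·52 = 4]
  24 = 6·4 + 0   → remainder 0, stop. gcd = 4 (last nonzero row E).
So gcd(288, 52) = 4, with Bézout identity 2·288 − 11·52 = 4. Containment (⊇): the Bézout identity exhibits 4 as an element of (288, 52), giving (4) ⊆ (288, 52). Containment (⊆): since 4 | 288 and 4 | 52 (288 = 4·72, 52 = 4·13), every Z-linear combination of 288 and 52 is divisible by 4, so (288, 52) ⊆ (4). Therefore (288, 52) = (4), d = 4.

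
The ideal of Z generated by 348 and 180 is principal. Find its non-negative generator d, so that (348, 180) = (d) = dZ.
In the PID Z, (a, b) is generated by gcd(a, b). Compute gcd(348, 180) with the extended Euclidean algorithm, tracking rows (r, s, t) with s·348 + t·180 = r:
  row A: (348, 1, 0)   [1·348 + 0·180 = 348]
  row B: (180, 0, 1)   [0·348 + 1·180 = 180]
  348 = 1·180 + 168   → row C = row A − 1·row B = (168, 1, −1)   [check: 1·348 − 1·180 = 168]
  180 = 1·168 + 12   → row D = row B − 1·row C = (12, −1, 2)   [check: −1·348 + 2·180 = 12]
  168 = 14·12 + 0   → remainder 0, stop. gcd = 12 (last nonzero row D).
So gcd(348, 180) = 12, with Bézout identity −1·348 + 2·180 = 12. Containment (⊇): the Bézout identity exhibits 12 as an element of (348, 180), giving (12) ⊆ (348, 180). Containment (⊆): since 12 | 348 and 12 | 180 (348 = 12·29, 180 = 12·15), every Z-linear combination of 348 and 180 is divisible by 12, so (348, 180) ⊆ (12). Therefore (348, 180) = (12), d = 12.

Final answer: (348, 180) = (12); d = 12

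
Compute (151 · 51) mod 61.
15

Reduce the factors first: 151 ≡ 29 (mod 61), so 151 · 51 ≡ 29 · 51 (mod 61). 29 · 51 = 1479. Dividing by 61: 1479 = 24·61 + 15. So (151 · 51) mod 61 = 15.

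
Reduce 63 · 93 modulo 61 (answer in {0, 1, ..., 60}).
3

Reduce the factors first: 63 ≡ 2, 93 ≡ 32 (mod 61), so 63 · 93 ≡ 2 · 32 (mod 61). 2 · 32 = 64. Dividing by 61: 64 = 1·61 + 3. So (63 · 93) mod 61 = 3.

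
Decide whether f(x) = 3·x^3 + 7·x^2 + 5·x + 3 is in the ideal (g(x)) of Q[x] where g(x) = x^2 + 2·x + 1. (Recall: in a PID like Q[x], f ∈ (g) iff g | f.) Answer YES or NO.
In Q[x] the ideal (g) consists of all multiples of g, so f ∈ (g) iff g | f, i.e. iff the remainder of f on division by g is 0. Divide f by g (g is monic, so eliminate the leading term of the running remainder at each step):
  leading term 3·x^3: subtract (3·x)·g(x) = 3·x^3 + 6·x^2 + 3·x, leaving x^2 + 2·x + 3
  leading term x^2: subtract (1)·g(x) = x^2 + 2·x + 1, leaving 2
The remainder r(x) = 2 ≠ 0 (and deg r < deg g), so g ∤ f, i.e. f ∉ (g).

Final answer: NO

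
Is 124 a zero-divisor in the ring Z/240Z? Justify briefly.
gcd(124, 240) = 4 > 1, so 124 is not a unit in Z/240Z. In Z/nZ every nonzero non-unit is a zero-divisor: explicitly, take b = 240/gcd = 60 ≠ 0 (mod 240); then 124·60 = 7440 = 31·240, i.e. 124·60 ≡ 0 (mod 240). So 124 is a zero-divisor.

Final answer: YES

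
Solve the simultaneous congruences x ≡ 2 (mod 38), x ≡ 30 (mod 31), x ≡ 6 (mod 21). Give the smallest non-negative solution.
x ≡ 11934 (mod 24738); the representative in [0, 24738) is 11934

The moduli 38, 31, 21 are pairwise coprime, so by the CRT there is a unique solution mod 38·31·21 = 24738.
Solve by successive substitution. Start with x ≡ 2 (mod 38).
  Combine with x ≡ 30 (mod 31): write x = 2 + 38·t and require 2 + 38·t ≡ 30 (mod 31), i.e. 38·t ≡ 30 − 2 ≡ 28 (mod 31). Since 38^(−1) ≡ 9 (mod 31) (38 ≡ 7 (mod 31)), t ≡ 9·28 ≡ 4 (mod 31). So x ≡ 2 + 38·4 = 154 (mod 1178).
  Combine with x ≡ 6 (mod 21): write x = 154 + 1178·t and require 154 + 1178·t ≡ 6 (mod 21), i.e. 1178·t ≡ 6 − 154 ≡ 20 (mod 21). Since 1178^(−1) ≡ 11 (mod 21) (1178 ≡ 2 (mod 21)), t ≡ 11·20 ≡ 10 (mod 21). So x ≡ 154 + 1178·10 = 11934 (mod 24738).
Unique solution in [0, 24738): x = 11934.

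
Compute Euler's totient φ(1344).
φ is multiplicative, with φ(p^e) = p^e − p^(e−1). Factorise 1344 = 2^6 · 3 · 7. Then
  φ(1344) = (2^6 − 2^5) · (3 − 1) · (7 − 1) = 32 · 2 · 6 = 384.

Final answer: φ(1344) = 384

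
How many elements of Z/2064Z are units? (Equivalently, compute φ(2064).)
Z/2064Z has φ(2064) = 672 units

An element a ∈ Z/2064Z is a unit iff gcd(a, 2064) = 1, so the number of units is φ(2064). φ is multiplicative, with φ(p^e) = p^e − p^(e−1). Factorise 2064 = 2^4 · 3 · 43. Then
  φ(2064) = (2^4 − 2^3) · (3 − 1) · (43 − 1) = 8 · 2 · 42 = 672.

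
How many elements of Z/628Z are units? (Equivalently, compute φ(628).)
An element a ∈ Z/628Z is a unit iff gcd(a, 628) = 1, so the number of units is φ(628). φ is multiplicative, with φ(p^e) = p^e − p^(e−1). Factorise 628 = 2^2 · 157. Then
  φ(628) = (2^2 − 2^1) · (157 − 1) = 2 · 156 = 312.

Final answer: Z/628Z has φ(628) = 312 units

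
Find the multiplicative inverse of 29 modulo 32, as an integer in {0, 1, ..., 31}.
29^(−1) ≡ 21 (mod 32)

Apply the extended Euclidean algorithm to (32, 29), tracking rows (r, s, t) with s·32 + t·29 = r. Each division r_prev = q·r_cur + r_new produces the new row as (previous row) − q·(current row):
  row A: (32, 1, 0)   [1·32 + 0·29 = 32]
  row B: (29, 0, 1)   [0·32 + 1·29 = 29]
  32 = 1·29 + 3   → row C = row A − 1·row B = (3, 1, −1)   [check: 1·32 − 1·29 = 3]
  29 = 9·3 + 2   → row D = row B − 9·row C = (2, −9, 10)   [check: −9·32 + 10·29 = 2]
  3 = 1·2 + 1   → row E = row C − 1·row D = (1, 10, −11)   [check: 10·32 − 11·29 = 1]
  2 = 2·1 + 0   → remainder 0, stop. gcd = 1 (last nonzero row E).
The gcd is 1, so 29 is invertible mod 32. The last nonzero row gives 10·32 − 11·29 = 1, so t = −11. So 29^(−1) ≡ −11 ≡ 21 (mod 32). Verify: 29 · 21 = 609 ≡ 1 (mod 32). ✓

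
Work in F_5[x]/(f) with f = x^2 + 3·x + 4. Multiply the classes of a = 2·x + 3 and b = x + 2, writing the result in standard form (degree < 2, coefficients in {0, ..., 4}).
Multiply as integer polynomials: a · b = 2·x^2 + 7·x + 6. Reducing coefficients mod 5: a · b ≡ 2·x^2 + 2·x + 1. Now divide by f(x) = x^2 + 3·x + 4 in F_5[x], eliminating the leading term at each step:
  leading term 2·x^2: subtract (2)·f(x) = 2·x^2 + x + 3, leaving x + 3 (coefficients mod 5)
The degree is now < 2, so this is the remainder. Hence a · b ≡ x + 3 in F_5[x]/(f).

Final answer: a · b ≡ x + 3 (mod f(x))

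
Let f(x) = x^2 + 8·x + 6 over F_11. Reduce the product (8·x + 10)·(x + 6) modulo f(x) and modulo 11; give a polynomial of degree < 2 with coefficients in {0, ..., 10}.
a · b ≡ 5·x + 1 (mod f(x))

Multiply as integer polynomials: a · b = 8·x^2 + 58·x + 60. Reducing coefficients mod 11: a · b ≡ 8·x^2 + 3·x + 5. Now divide by f(x) = x^2 + 8·x + 6 in F_11[x], eliminating the leading term at each step:
  leading term 8·x^2: subtract (8)·f(x) = 8·x^2 + 9·x + 4, leaving 5·x + 1 (coefficients mod 11)
The degree is now < 2, so this is the remainder. Hence a · b ≡ 5·x + 1 in F_11[x]/(f).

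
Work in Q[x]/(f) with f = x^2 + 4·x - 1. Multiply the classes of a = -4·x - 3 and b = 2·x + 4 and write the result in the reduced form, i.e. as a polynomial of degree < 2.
First multiply in Q[x] without reducing: a · b = -8·x^2 - 22·x - 12. Now divide by f(x) = x^2 + 4·x - 1, eliminating the leading term at each step:
  leading term -8·x^2: subtract (-8)·f(x) = -8·x^2 - 32·x + 8, leaving 10·x - 20
The degree is now < 2, so this is the remainder. Hence a · b ≡ 10·x - 20 in Q[x]/(f).

Final answer: a · b ≡ 10·x - 20 (mod f(x))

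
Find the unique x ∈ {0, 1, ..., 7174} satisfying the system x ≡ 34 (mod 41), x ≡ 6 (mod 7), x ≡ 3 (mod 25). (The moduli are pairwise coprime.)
The moduli 41, 7, 25 are pairwise coprime, so by the CRT there is a unique solution mod 41·7·25 = 7175.
Solve by successive substitution. Start with x ≡ 34 (mod 41).
  Combine with x ≡ 6 (mod 7): write x = 34 + 41·t and require 34 + 41·t ≡ 6 (mod 7), i.e. 41·t ≡ 6 − 34 ≡ 0 (mod 7). Since 41^(−1) ≡ 6 (mod 7) (41 ≡ 6 (mod 7)), t ≡ 6·0 ≡ 0 (mod 7). So x ≡ 34 + 41·0 = 34 (mod 287).
  Combine with x ≡ 3 (mod 25): write x = 34 + 287·t and require 34 + 287·t ≡ 3 (mod 25), i.e. 287·t ≡ 3 − 34 ≡ 19 (mod 25). Since 287^(−1) ≡ 23 (mod 25) (287 ≡ 12 (mod 25)), t ≡ 23·19 ≡ 12 (mod 25). So x ≡ 34 + 287·12 = 3478 (mod 7175).
Unique solution in [0, 7175): x = 3478.

Final answer: x ≡ 3478 (mod 7175); the representative in [0, 7175) is 3478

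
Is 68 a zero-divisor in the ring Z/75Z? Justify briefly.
NO

gcd(68, 75) = 1, so 68 is a unit in Z/75Z (it has a multiplicative inverse). A unit cannot be a zero-divisor: if 68·b ≡ 0 then multiplying both sides by 68^(−1) gives b ≡ 0. So 68 is not a zero-divisor.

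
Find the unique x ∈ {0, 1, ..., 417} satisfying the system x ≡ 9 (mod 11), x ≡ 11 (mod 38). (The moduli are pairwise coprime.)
x ≡ 163 (mod 418); the representative in [0, 418) is 163

The moduli 11, 38 are pairwise coprime, so by the CRT there is a unique solution mod 11·38 = 418.
Solve by successive substitution. Start with x ≡ 9 (mod 11).
  Combine with x ≡ 11 (mod 38): write x = 9 + 11·t and require 9 + 11·t ≡ 11 (mod 38), i.e. 11·t ≡ 11 − 9 ≡ 2 (mod 38). Since 11^(−1) ≡ 7 (mod 38), t ≡ 7·2 ≡ 14 (mod 38). So x ≡ 9 + 11·14 = 163 (mod 418).
Unique solution in [0, 418): x = 163.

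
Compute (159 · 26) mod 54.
Reduce the factors first: 159 ≡ 51 (mod 54), so 159 · 26 ≡ 51 · 26 (mod 54). 51 · 26 = 1326. Dividing by 54: 1326 = 24·54 + 30. So (159 · 26) mod 54 = 30.

Final answer: 30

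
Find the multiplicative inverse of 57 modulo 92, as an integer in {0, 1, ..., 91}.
57^(−1) ≡ 21 (mod 92)

Apply the extended Euclidean algorithm to (92, 57), tracking rows (r, s, t) with s·92 + t·57 = r. Each division r_prev = q·r_cur + r_new produces the new row as (previous row) − q·(current row):
  row A: (92, 1, 0)   [1·92 + 0·57 = 92]
  row B: (57, 0, 1)   [0·92 + 1·57 = 57]
  92 = 1·57 + 35   → row C = row A − 1·row B = (35, 1, −1)   [check: 1·92 − 1·57 = 35]
  57 = 1·35 + 22   → row D = row B − 1·row C = (22, −1, 2)   [check: −1·92 + 2·57 = 22]
  35 = 1·22 + 13   → row E = row C − 1·row D = (13, 2, −3)   [check: 2·92 − 3·57 = 13]
  22 = 1·13 + 9   → row F = row D − 1·row E = (9, −3, 5)   [check: −3·92 + 5·57 = 9]
  13 = 1·9 + 4   → row G = row E − 1·row F = (4, 5, −8)   [check: 5·92 − 8·57 = 4]
  9 = 2·4 + 1   → row H = row F − 2·row G = (1, −13, 21)   [check: −13·92 + 21·57 = 1]
  4 = 4·1 + 0   → remainder 0, stop. gcd = 1 (last nonzero row H).
The gcd is 1, so 57 is invertible mod 92. The last nonzero row gives −13·92 + 21·57 = 1, so t = 21. So 57^(−1) ≡ 21 (mod 92). Verify: 57 · 21 = 1197 ≡ 1 (mod 92). ✓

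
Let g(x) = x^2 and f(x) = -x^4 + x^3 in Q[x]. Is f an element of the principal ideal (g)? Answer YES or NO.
YES

In Q[x] the ideal (g) consists of all multiples of g, so f ∈ (g) iff g | f, i.e. iff the remainder of f on division by g is 0. Divide f by g (g is monic, so eliminate the leading term of the running remainder at each step):
  leading term -x^4: subtract (-x^2)·g(x) = -x^4, leaving x^3
  leading term x^3: subtract (x)·g(x) = x^3, leaving 0
The remainder is 0, so f(x) = g(x) · h(x) with h(x) = -x^2 + x. Hence g | f, i.e. f ∈ (g).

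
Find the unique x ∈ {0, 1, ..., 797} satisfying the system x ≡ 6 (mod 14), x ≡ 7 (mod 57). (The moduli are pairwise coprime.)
x ≡ 748 (mod 798); the representative in [0, 798) is 748

The moduli 14, 57 are pairwise coprime, so by the CRT there is a unique solution mod 14·57 = 798.
Solve by successive substitution. Start with x ≡ 6 (mod 14).
  Combine with x ≡ 7 (mod 57): write x = 6 + 14·t and require 6 + 14·t ≡ 7 (mod 57), i.e. 14·t ≡ 7 − 6 ≡ 1 (mod 57). Since 14^(−1) ≡ 53 (mod 57), t ≡ 53·1 ≡ 53 (mod 57). So x ≡ 6 + 14·53 = 748 (mod 798).
Unique solution in [0, 798): x = 748.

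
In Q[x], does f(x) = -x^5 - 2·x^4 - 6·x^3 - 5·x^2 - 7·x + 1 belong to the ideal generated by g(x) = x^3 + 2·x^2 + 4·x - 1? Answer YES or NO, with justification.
NO

In Q[x] the ideal (g) consists of all multiples of g, so f ∈ (g) iff g | f, i.e. iff the remainder of f on division by g is 0. Divide f by g (g is monic, so eliminate the leading term of the running remainder at each step):
  leading term -x^5: subtract (-x^2)·g(x) = -x^5 - 2·x^4 - 4·x^3 + x^2, leaving -2·x^3 - 6·x^2 - 7·x + 1
  leading term -2·x^3: subtract (-2)·g(x) = -2·x^3 - 4·x^2 - 8·x + 2, leaving -2·x^2 + x - 1
The remainder r(x) = -2·x^2 + x - 1 ≠ 0 (and deg r < deg g), so g ∤ f, i.e. f ∉ (g).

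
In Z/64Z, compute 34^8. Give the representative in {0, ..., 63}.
0

Use repeated squaring. Binary(8) = 1000. Walk through the bits of the exponent 8 left-to-right: at each bit after the leading one, square the running value, then multiply by 34 if the bit is 1 (always reducing mod 64):
  bit 1 = 1 (leading): start with 34.
  bit 2 = 0: square 34^2 = 1156 ≡ 4 (mod 64).
  bit 3 = 0: square 4^2 = 16 (mod 64).
  bit 4 = 0: square 16^2 = 256 ≡ 0 (mod 64).
Final value: 34^8 ≡ 0 (mod 64).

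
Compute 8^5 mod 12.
8

Use repeated squaring. Binary(5) = 101. Walk through the bits of the exponent 5 left-to-right: at each bit after the leading one, square the running value, then multiply by 8 if the bit is 1 (always reducing mod 12):
  bit 1 = 1 (leading): start with 8.
  bit 2 = 0: square 8^2 = 64 ≡ 4 (mod 12).
  bit 3 = 1: square 4^2 = 16 ≡ 4; bit is 1, so multiply 4·8 = 32 ≡ 8 (mod 12).
Final value: 8^5 ≡ 8 (mod 12).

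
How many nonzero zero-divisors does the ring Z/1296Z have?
In Z/1296Z each nonzero element is either a unit (gcd with 1296 is 1) or a zero-divisor (gcd > 1). The number of units is φ(1296): factorise 1296 = 2^4 · 3^4, so φ(1296) = (2^4 − 2^3) · (3^4 − 3^3) = 8 · 54 = 432. The nonzero elements number 1296 − 1 = 1295. Hence the nonzero zero-divisors number 1295 − 432 = 863.

Final answer: Z/1296Z has 863 nonzero zero-divisors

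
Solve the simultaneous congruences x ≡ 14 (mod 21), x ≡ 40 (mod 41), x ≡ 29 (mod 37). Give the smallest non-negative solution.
The moduli 21, 41, 37 are pairwise coprime, so by the CRT there is a unique solution mod 21·41·37 = 31857.
Solve by successive substitution. Start with x ≡ 14 (mod 21).
  Combine with x ≡ 40 (mod 41): write x = 14 + 21·t and require 14 + 21·t ≡ 40 (mod 41), i.e. 21·t ≡ 40 − 14 ≡ 26 (mod 41). Since 21^(−1) ≡ 2 (mod 41), t ≡ 2·26 ≡ 11 (mod 41). So x ≡ 14 + 21·11 = 245 (mod 861).
  Combine with x ≡ 29 (mod 37): write x = 245 + 861·t and require 245 + 861·t ≡ 29 (mod 37), i.e. 861·t ≡ 29 − 245 ≡ 6 (mod 37). Since 861^(−1) ≡ 26 (mod 37) (861 ≡ 10 (mod 37)), t ≡ 26·6 ≡ 8 (mod 37). So x ≡ 245 + 861·8 = 7133 (mod 31857).
Unique solution in [0, 31857): x = 7133.

Final answer: x ≡ 7133 (mod 31857); the representative in [0, 31857) is 7133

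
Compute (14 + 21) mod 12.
Reduce the summands first: 14 ≡ 2, 21 ≡ 9 (mod 12), so 14 + 21 ≡ 2 + 9 (mod 12). 2 + 9 = 11; 11 = 0·12 + 11, so (14 + 21) mod 12 = 11.

Final answer: 11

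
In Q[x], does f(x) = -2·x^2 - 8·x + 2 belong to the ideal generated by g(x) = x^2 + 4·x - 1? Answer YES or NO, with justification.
In Q[x] the ideal (g) consists of all multiples of g, so f ∈ (g) iff g | f, i.e. iff the remainder of f on division by g is 0. Divide f by g (g is monic, so eliminate the leading term of the running remainder at each step):
  leading term -2·x^2: subtract (-2)·g(x) = -2·x^2 - 8·x + 2, leaving 0
The remainder is 0, so f(x) = g(x) · h(x) with h(x) = -2. Hence g | f, i.e. f ∈ (g).

Final answer: YES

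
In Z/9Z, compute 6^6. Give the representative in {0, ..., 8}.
Use repeated squaring. Binary(6) = 110. Walk through the bits of the exponent 6 left-to-right: at each bit after the leading one, square the running value, then multiply by 6 if the bit is 1 (always reducing mod 9):
  bit 1 = 1 (leading): start with 6.
  bit 2 = 1: square 6^2 = 36 ≡ 0; bit is 1, so multiply 0·6 = 0 (mod 9).
  bit 3 = 0: square 0^2 = 0 (mod 9).
Final value: 6^6 ≡ 0 (mod 9).

Final answer: 0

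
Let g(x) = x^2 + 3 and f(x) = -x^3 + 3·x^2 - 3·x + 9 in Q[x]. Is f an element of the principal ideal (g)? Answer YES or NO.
YES

In Q[x] the ideal (g) consists of all multiples of g, so f ∈ (g) iff g | f, i.e. iff the remainder of f on division by g is 0. Divide f by g (g is monic, so eliminate the leading term of the running remainder at each step):
  leading term -x^3: subtract (-x)·g(x) = -x^3 - 3·x, leaving 3·x^2 + 9
  leading term 3·x^2: subtract (3)·g(x) = 3·x^2 + 9, leaving 0
The remainder is 0, so f(x) = g(x) · h(x) with h(x) = 3 - x. Hence g | f, i.e. f ∈ (g).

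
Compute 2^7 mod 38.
Use repeated squaring. Binary(7) = 111. Walk through the bits of the exponent 7 left-to-right: at each bit after the leading one, square the running value, then multiply by 2 if the bit is 1 (always reducing mod 38):
  bit 1 = 1 (leading): start with 2.
  bit 2 = 1: square 2^2 = 4; bit is 1, so multiply 4·2 = 8 (mod 38).
  bit 3 = 1: square 8^2 = 64 ≡ 26; bit is 1, so multiply 26·2 = 52 ≡ 14 (mod 38).
Final value: 2^7 ≡ 14 (mod 38).

Final answer: 14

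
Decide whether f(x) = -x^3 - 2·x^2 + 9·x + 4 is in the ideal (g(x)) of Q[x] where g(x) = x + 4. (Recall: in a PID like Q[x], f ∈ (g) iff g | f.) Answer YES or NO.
YES

In Q[x] the ideal (g) consists of all multiples of g, so f ∈ (g) iff g | f, i.e. iff the remainder of f on division by g is 0. Divide f by g (g is monic, so eliminate the leading term of the running remainder at each step):
  leading term -x^3: subtract (-x^2)·g(x) = -x^3 - 4·x^2, leaving 2·x^2 + 9·x + 4
  leading term 2·x^2: subtract (2·x)·g(x) = 2·x^2 + 8·x, leaving x + 4
  leading term x: subtract (1)·g(x) = x + 4, leaving 0
The remainder is 0, so f(x) = g(x) · h(x) with h(x) = -x^2 + 2·x + 1. Hence g | f, i.e. f ∈ (g).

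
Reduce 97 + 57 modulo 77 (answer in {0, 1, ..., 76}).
0

Reduce the summands first: 97 ≡ 20 (mod 77), so 97 + 57 ≡ 20 + 57 (mod 77). 20 + 57 = 77; 77 = 1·77 + 0, so (97 + 57) mod 77 = 0.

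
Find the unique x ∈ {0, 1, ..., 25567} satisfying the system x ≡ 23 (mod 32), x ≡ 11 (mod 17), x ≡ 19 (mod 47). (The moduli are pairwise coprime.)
x ≡ 20887 (mod 25568); the representative in [0, 25568) is 20887

The moduli 32, 17, 47 are pairwise coprime, so by the CRT there is a unique solution mod 32·17·47 = 25568.
Solve by successive substitution. Start with x ≡ 23 (mod 32).
  Combine with x ≡ 11 (mod 17): write x = 23 + 32·t and require 23 + 32·t ≡ 11 (mod 17), i.e. 32·t ≡ 11 − 23 ≡ 5 (mod 17). Since 32^(−1) ≡ 8 (mod 17) (32 ≡ 15 (mod 17)), t ≡ 8·5 ≡ 6 (mod 17). So x ≡ 23 + 32·6 = 215 (mod 544).
  Combine with x ≡ 19 (mod 47): write x = 215 + 544·t and require 215 + 544·t ≡ 19 (mod 47), i.e. 544·t ≡ 19 − 215 ≡ 39 (mod 47). Since 544^(−1) ≡ 7 (mod 47) (544 ≡ 27 (mod 47)), t ≡ 7·39 ≡ 38 (mod 47). So x ≡ 215 + 544·38 = 20887 (mod 25568).
Unique solution in [0, 25568): x = 20887.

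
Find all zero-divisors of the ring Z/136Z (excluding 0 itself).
nonzero zero-divisors of Z/136Z = {2, 4, 6, 8, 10, 12, 14, 16, 17, 18, 20, 22, 24, 26, 28, 30, 32, 34, 36, 38, 40, 42, 44, 46, 48, 50, 51, 52, 54, 56, 58, 60, 62, 64, 66, 68, 70, 72, 74, 76, 78, 80, 82, 84, 85, 86, 88, 90, 92, 94, 96, 98, 100, 102, 104, 106, 108, 110, 112, 114, 116, 118, 119, 120, 122, 124, 126, 128, 130, 132, 134}

An element a ∈ Z/136Z (with a ≠ 0) is a zero-divisor iff gcd(a, 136) > 1 (because a is a unit precisely when gcd(a, n) = 1, and in Z/nZ every nonzero, non-unit element is a zero-divisor). Scan a = 1, ..., 135 and keep those with gcd(a, 136) > 1:
  gcd(2, 136) = 2, gcd(4, 136) = 4, gcd(6, 136) = 2, gcd(8, 136) = 8, gcd(10, 136) = 2, gcd(12, 136) = 4, gcd(14, 136) = 2, gcd(16, 136) = 8, gcd(17, 136) = 17, gcd(18, 136) = 2, gcd(20, 136) = 4, gcd(22, 136) = 2, gcd(24, 136) = 8, gcd(26, 136) = 2, gcd(28, 136) = 4, gcd(30, 136) = 2, gcd(32, 136) = 8, gcd(34, 136) = 34, gcd(36, 136) = 4, gcd(38, 136) = 2, gcd(40, 136) = 8, gcd(42, 136) = 2, gcd(44, 136) = 4, gcd(46, 136) = 2, gcd(48, 136) = 8, gcd(50, 136) = 2, gcd(51, 136) = 17, gcd(52, 136) = 4, gcd(54, 136) = 2, gcd(56, 136) = 8, gcd(58, 136) = 2, gcd(60, 136) = 4, gcd(62, 136) = 2, gcd(64, 136) = 8, gcd(66, 136) = 2, gcd(68, 136) = 68, gcd(70, 136) = 2, gcd(72, 136) = 8, gcd(74, 136) = 2, gcd(76, 136) = 4, gcd(78, 136) = 2, gcd(80, 136) = 8, gcd(82, 136) = 2, gcd(84, 136) = 4, gcd(85, 136) = 17, gcd(86, 136) = 2, gcd(88, 136) = 8, gcd(90, 136) = 2, gcd(92, 136) = 4, gcd(94, 136) = 2, gcd(96, 136) = 8, gcd(98, 136) = 2, gcd(100, 136) = 4, gcd(102, 136) = 34, gcd(104, 136) = 8, gcd(106, 136) = 2, gcd(108, 136) = 4, gcd(110, 136) = 2, gcd(112, 136) = 8, gcd(114, 136) = 2, gcd(116, 136) = 4, gcd(118, 136) = 2, gcd(119, 136) = 17, gcd(120, 136) = 8, gcd(122, 136) = 2, gcd(124, 136) = 4, gcd(126, 136) = 2, gcd(128, 136) = 8, gcd(130, 136) = 2, gcd(132, 136) = 4, gcd(134, 136) = 2.
All other a ∈ {1, ..., 135} have gcd(a, 136) = 1 and are units. So the nonzero zero-divisors are exactly the 71 values of a appearing in this scan.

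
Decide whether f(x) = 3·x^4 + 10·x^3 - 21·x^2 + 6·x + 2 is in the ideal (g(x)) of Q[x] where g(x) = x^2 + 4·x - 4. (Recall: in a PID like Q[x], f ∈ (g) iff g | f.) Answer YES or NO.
In Q[x] the ideal (g) consists of all multiples of g, so f ∈ (g) iff g | f, i.e. iff the remainder of f on division by g is 0. Divide f by g (g is monic, so eliminate the leading term of the running remainder at each step):
  leading term 3·x^4: subtract (3·x^2)·g(x) = 3·x^4 + 12·x^3 - 12·x^2, leaving -2·x^3 - 9·x^2 + 6·x + 2
  leading term -2·x^3: subtract (-2·x)·g(x) = -2·x^3 - 8·x^2 + 8·x, leaving -x^2 - 2·x + 2
  leading term -x^2: subtract (-1)·g(x) = -x^2 - 4·x + 4, leaving 2·x - 2
The remainder r(x) = 2·x - 2 ≠ 0 (and deg r < deg g), so g ∤ f, i.e. f ∉ (g).

Final answer: NO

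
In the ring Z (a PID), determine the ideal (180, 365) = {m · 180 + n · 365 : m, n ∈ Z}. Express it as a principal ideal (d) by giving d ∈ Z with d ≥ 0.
(180, 365) = (5); d = 5

In the PID Z, (a, b) is generated by gcd(a, b). Compute gcd(365, 180) with the extended Euclidean algorithm, tracking rows (r, s, t) with s·365 + t·180 = r:
  row A: (365, 1, 0)   [1·365 + 0·180 = 365]
  row B: (180, 0, 1)   [0·365 + 1·180 = 180]
  365 = 2·180 + 5   → row C = row A − 2·row B = (5, 1, −2)   [check: 1·365 − 2·180 = 5]
  180 = 36·5 + 0   → remainder 0, stop. gcd = 5 (last nonzero row C).
So gcd(180, 365) = 5, with Bézout identity 1·365 − 2·180 = 5. Containment (⊇): the Bézout identity exhibits 5 as an element of (180, 365), giving (5) ⊆ (180, 365). Containment (⊆): since 5 | 180 and 5 | 365 (180 = 5·36, 365 = 5·73), every Z-linear combination of 180 and 365 is divisible by 5, so (180, 365) ⊆ (5). Therefore (180, 365) = (5), d = 5.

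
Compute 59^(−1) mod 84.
59^(−1) ≡ 47 (mod 84)

Apply the extended Euclidean algorithm to (84, 59), tracking rows (r, s, t) with s·84 + t·59 = r. Each division r_prev = q·r_cur + r_new produces the new row as (previous row) − q·(current row):
  row A: (84, 1, 0)   [1·84 + 0·59 = 84]
  row B: (59, 0, 1)   [0·84 + 1·59 = 59]
  84 = 1·59 + 25   → row C = row A − 1·row B = (25, 1, −1)   [check: 1·84 − 1·59 = 25]
  59 = 2·25 + 9   → row D = row B − 2·row C = (9, −2, 3)   [check: −2·84 + 3·59 = 9]
  25 = 2·9 + 7   → row E = row C − 2·row D = (7, 5, −7)   [check: 5·84 − 7·59 = 7]
  9 = 1·7 + 2   → row F = row D − 1·row E = (2, −7, 10)   [check: −7·84 + 10·59 = 2]
  7 = 3·2 + 1   → row G = row E − 3·row F = (1, 26, −37)   [check: 26·84 − 37·59 = 1]
  2 = 2·1 + 0   → remainder 0, stop. gcd = 1 (last nonzero row G).
The gcd is 1, so 59 is invertible mod 84. The last nonzero row gives 26·84 − 37·59 = 1, so t = −37. So 59^(−1) ≡ −37 ≡ 47 (mod 84). Verify: 59 · 47 = 2773 ≡ 1 (mod 84). ✓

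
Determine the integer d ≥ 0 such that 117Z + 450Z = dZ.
In the PID Z, (a, b) is generated by gcd(a, b). Compute gcd(450, 117) with the extended Euclidean algorithm, tracking rows (r, s, t) with s·450 + t·117 = r:
  row A: (450, 1, 0)   [1·450 + 0·117 = 450]
  row B: (117, 0, 1)   [0·450 + 1·117 = 117]
  450 = 3·117 + 99   → row C = row A − 3·row B = (99, 1, −3)   [check: 1·450 − 3·117 = 99]
  117 = 1·99 + 18   → row D = row B − 1·row C = (18, −1, 4)   [check: −1·450 + 4·117 = 18]
  99 = 5·18 + 9   → row E = row C − 5·row D = (9, 6, −23)   [check: 6·450 − 23·117 = 9]
  18 = 2·9 + 0   → remainder 0, stop. gcd = 9 (last nonzero row E).
So gcd(117, 450) = 9, with Bézout identity 6·450 − 23·117 = 9. Containment (⊇): the Bézout identity exhibits 9 as an element of (117, 450), giving (9) ⊆ (117, 450). Containment (⊆): since 9 | 117 and 9 | 450 (117 = 9·13, 450 = 9·50), every Z-linear combination of 117 and 450 is divisible by 9, so (117, 450) ⊆ (9). Therefore (117, 450) = (9), d = 9.

Final answer: (117, 450) = (9); d = 9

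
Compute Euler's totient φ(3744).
φ(3744) = 1152

φ is multiplicative, with φ(p^e) = p^e − p^(e−1). Factorise 3744 = 2^5 · 3^2 · 13. Then
  φ(3744) = (2^5 − 2^4) · (3^2 − 3^1) · (13 − 1) = 16 · 6 · 12 = 1152.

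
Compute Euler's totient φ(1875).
φ(1875) = 1000

φ is multiplicative, with φ(p^e) = p^e − p^(e−1). Factorise 1875 = 3 · 5^4. Then
  φ(1875) = (3 − 1) · (5^4 − 5^3) = 2 · 500 = 1000.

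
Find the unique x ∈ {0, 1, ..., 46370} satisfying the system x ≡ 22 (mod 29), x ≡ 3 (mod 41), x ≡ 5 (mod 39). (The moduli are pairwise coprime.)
The moduli 29, 41, 39 are pairwise coprime, so by the CRT there is a unique solution mod 29·41·39 = 46371.
Solve by successive substitution. Start with x ≡ 22 (mod 29).
  Combine with x ≡ 3 (mod 41): write x = 22 + 29·t and require 22 + 29·t ≡ 3 (mod 41), i.e. 29·t ≡ 3 − 22 ≡ 22 (mod 41). Since 29^(−1) ≡ 17 (mod 41), t ≡ 17·22 ≡ 5 (mod 41). So x ≡ 22 + 29·5 = 167 (mod 1189).
  Combine with x ≡ 5 (mod 39): write x = 167 + 1189·t and require 167 + 1189·t ≡ 5 (mod 39), i.e. 1189·t ≡ 5 − 167 ≡ 33 (mod 39). Since 1189^(−1) ≡ 37 (mod 39) (1189 ≡ 19 (mod 39)), t ≡ 37·33 ≡ 12 (mod 39). So x ≡ 167 + 1189·12 = 14435 (mod 46371).
Unique solution in [0, 46371): x = 14435.

Final answer: x ≡ 14435 (mod 46371); the representative in [0, 46371) is 14435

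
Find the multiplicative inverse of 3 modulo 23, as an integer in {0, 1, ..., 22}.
3^(−1) ≡ 8 (mod 23)

Apply the extended Euclidean algorithm to (23, 3), tracking rows (r, s, t) with s·23 + t·3 = r. Each division r_prev = q·r_cur + r_new produces the new row as (previous row) − q·(current row):
  row A: (23, 1, 0)   [1·23 + 0·3 = 23]
  row B: (3, 0, 1)   [0·23 + 1·3 = 3]
  23 = 7·3 + 2   → row C = row A − 7·row B = (2, 1, −7)   [check: 1·23 − 7·3 = 2]
  3 = 1·2 + 1   → row D = row B − 1·row C = (1, −1, 8)   [check: −1·23 + 8·3 = 1]
  2 = 2·1 + 0   → remainder 0, stop. gcd = 1 (last nonzero row D).
The gcd is 1, so 3 is invertible mod 23. The last nonzero row gives −1·23 + 8·3 = 1, so t = 8. So 3^(−1) ≡ 8 (mod 23). Verify: 3 · 8 = 24 ≡ 1 (mod 23). ✓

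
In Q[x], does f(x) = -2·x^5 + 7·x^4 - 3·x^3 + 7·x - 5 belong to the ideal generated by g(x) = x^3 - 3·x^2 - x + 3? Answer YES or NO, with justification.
NO

In Q[x] the ideal (g) consists of all multiples of g, so f ∈ (g) iff g | f, i.e. iff the remainder of f on division by g is 0. Divide f by g (g is monic, so eliminate the leading term of the running remainder at each step):
  leading term -2·x^5: subtract (-2·x^2)·g(x) = -2·x^5 + 6·x^4 + 2·x^3 - 6·x^2, leaving x^4 - 5·x^3 + 6·x^2 + 7·x - 5
  leading term x^4: subtract (x)·g(x) = x^4 - 3·x^3 - x^2 + 3·x, leaving -2·x^3 + 7·x^2 + 4·x - 5
  leading term -2·x^3: subtract (-2)·g(x) = -2·x^3 + 6·x^2 + 2·x - 6, leaving x^2 + 2·x + 1
The remainder r(x) = x^2 + 2·x + 1 ≠ 0 (and deg r < deg g), so g ∤ f, i.e. f ∉ (g).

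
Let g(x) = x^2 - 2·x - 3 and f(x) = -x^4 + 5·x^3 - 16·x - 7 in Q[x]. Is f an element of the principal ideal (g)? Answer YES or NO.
NO

In Q[x] the ideal (g) consists of all multiples of g, so f ∈ (g) iff g | f, i.e. iff the remainder of f on division by g is 0. Divide f by g (g is monic, so eliminate the leading term of the running remainder at each step):
  leading term -x^4: subtract (-x^2)·g(x) = -x^4 + 2·x^3 + 3·x^2, leaving 3·x^3 - 3·x^2 - 16·x - 7
  leading term 3·x^3: subtract (3·x)·g(x) = 3·x^3 - 6·x^2 - 9·x, leaving 3·x^2 - 7·x - 7
  leading term 3·x^2: subtract (3)·g(x) = 3·x^2 - 6·x - 9, leaving 2 - x
The remainder r(x) = 2 - x ≠ 0 (and deg r < deg g), so g ∤ f, i.e. f ∉ (g).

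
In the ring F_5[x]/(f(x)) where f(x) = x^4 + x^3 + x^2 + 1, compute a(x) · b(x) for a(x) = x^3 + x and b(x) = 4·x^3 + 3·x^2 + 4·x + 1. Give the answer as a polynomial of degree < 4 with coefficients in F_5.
Multiply as integer polynomials: a · b = 4·x^6 + 3·x^5 + 8·x^4 + 4·x^3 + 4·x^2 + x. Reducing coefficients mod 5: a · b ≡ 4·x^6 + 3·x^5 + 3·x^4 + 4·x^3 + 4·x^2 + x. Now divide by f(x) = x^4 + x^3 + x^2 + 1 in F_5[x], eliminating the leading term at each step:
  leading term 4·x^6: subtract (4·x^2)·f(x) = 4·x^6 + 4·x^5 + 4·x^4 + 4·x^2, leaving 4·x^5 + 4·x^4 + 4·x^3 + x (coefficients mod 5)
  leading term 4·x^5: subtract (4·x)·f(x) = 4·x^5 + 4·x^4 + 4·x^3 + 4·x, leaving 2·x (coefficients mod 5)
The degree is now < 4, so this is the remainder. Hence a · b ≡ 2·x in F_5[x]/(f).

Final answer: a · b ≡ 2·x (mod f(x))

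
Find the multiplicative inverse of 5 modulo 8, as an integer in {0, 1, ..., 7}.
Apply the extended Euclidean algorithm to (8, 5), tracking rows (r, s, t) with s·8 + t·5 = r. Each division r_prev = q·r_cur + r_new produces the new row as (previous row) − q·(current row):
  row A: (8, 1, 0)   [1·8 + 0·5 = 8]
  row B: (5, 0, 1)   [0·8 + 1·5 = 5]
  8 = 1·5 + 3   → row C = row A − 1·row B = (3, 1, −1)   [check: 1·8 − 1·5 = 3]
  5 = 1·3 + 2   → row D = row B − 1·row C = (2, −1, 2)   [check: −1·8 + 2·5 = 2]
  3 = 1·2 + 1   → row E = row C − 1·row D = (1, 2, −3)   [check: 2·8 − 3·5 = 1]
  2 = 2·1 + 0   → remainder 0, stop. gcd = 1 (last nonzero row E).
The gcd is 1, so 5 is invertible mod 8. The last nonzero row gives 2·8 − 3·5 = 1, so t = −3. So 5^(−1) ≡ −3 ≡ 5 (mod 8). Verify: 5 · 5 = 25 ≡ 1 (mod 8). ✓

Final answer: 5^(−1) ≡ 5 (mod 8)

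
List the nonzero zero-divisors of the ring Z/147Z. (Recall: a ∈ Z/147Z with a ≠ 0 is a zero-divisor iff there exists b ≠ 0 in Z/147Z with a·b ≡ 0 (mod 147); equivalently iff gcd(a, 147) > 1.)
nonzero zero-divisors of Z/147Z = {3, 6, 7, 9, 12, 14, 15, 18, 21, 24, 27, 28, 30, 33, 35, 36, 39, 42, 45, 48, 49, 51, 54, 56, 57, 60, 63, 66, 69, 70, 72, 75, 77, 78, 81, 84, 87, 90, 91, 93, 96, 98, 99, 102, 105, 108, 111, 112, 114, 117, 119, 120, 123, 126, 129, 132, 133, 135, 138, 140, 141, 144}

An element a ∈ Z/147Z (with a ≠ 0) is a zero-divisor iff gcd(a, 147) > 1 (because a is a unit precisely when gcd(a, n) = 1, and in Z/nZ every nonzero, non-unit element is a zero-divisor). Scan a = 1, ..., 146 and keep those with gcd(a, 147) > 1:
  gcd(3, 147) = 3, gcd(6, 147) = 3, gcd(7, 147) = 7, gcd(9, 147) = 3, gcd(12, 147) = 3, gcd(14, 147) = 7, gcd(15, 147) = 3, gcd(18, 147) = 3, gcd(21, 147) = 21, gcd(24, 147) = 3, gcd(27, 147) = 3, gcd(28, 147) = 7, gcd(30, 147) = 3, gcd(33, 147) = 3, gcd(35, 147) = 7, gcd(36, 147) = 3, gcd(39, 147) = 3, gcd(42, 147) = 21, gcd(45, 147) = 3, gcd(48, 147) = 3, gcd(49, 147) = 49, gcd(51, 147) = 3, gcd(54, 147) = 3, gcd(56, 147) = 7, gcd(57, 147) = 3, gcd(60, 147) = 3, gcd(63, 147) = 21, gcd(66, 147) = 3, gcd(69, 147) = 3, gcd(70, 147) = 7, gcd(72, 147) = 3, gcd(75, 147) = 3, gcd(77, 147) = 7, gcd(78, 147) = 3, gcd(81, 147) = 3, gcd(84, 147) = 21, gcd(87, 147) = 3, gcd(90, 147) = 3, gcd(91, 147) = 7, gcd(93, 147) = 3, gcd(96, 147) = 3, gcd(98, 147) = 49, gcd(99, 147) = 3, gcd(102, 147) = 3, gcd(105, 147) = 21, gcd(108, 147) = 3, gcd(111, 147) = 3, gcd(112, 147) = 7, gcd(114, 147) = 3, gcd(117, 147) = 3, gcd(119, 147) = 7, gcd(120, 147) = 3, gcd(123, 147) = 3, gcd(126, 147) = 21, gcd(129, 147) = 3, gcd(132, 147) = 3, gcd(133, 147) = 7, gcd(135, 147) = 3, gcd(138, 147) = 3, gcd(140, 147) = 7, gcd(141, 147) = 3, gcd(144, 147) = 3.
All other a ∈ {1, ..., 146} have gcd(a, 147) = 1 and are units. So the nonzero zero-divisors are exactly the 62 values of a appearing in this scan.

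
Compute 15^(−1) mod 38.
Apply the extended Euclidean algorithm to (38, 15), tracking rows (r, s, t) with s·38 + t·15 = r. Each division r_prev = q·r_cur + r_new produces the new row as (previous row) − q·(current row):
  row A: (38, 1, 0)   [1·38 + 0·15 = 38]
  row B: (15, 0, 1)   [0·38 + 1·15 = 15]
  38 = 2·15 + 8   → row C = row A − 2·row B = (8, 1, −2)   [check: 1·38 − 2·15 = 8]
  15 = 1·8 + 7   → row D = row B − 1·row C = (7, −1, 3)   [check: −1·38 + 3·15 = 7]
  8 = 1·7 + 1   → row E = row C − 1·row D = (1, 2, −5)   [check: 2·38 − 5·15 = 1]
  7 = 7·1 + 0   → remainder 0, stop. gcd = 1 (last nonzero row E).
The gcd is 1, so 15 is invertible mod 38. The last nonzero row gives 2·38 − 5·15 = 1, so t = −5. So 15^(−1) ≡ −5 ≡ 33 (mod 38). Verify: 15 · 33 = 495 ≡ 1 (mod 38). ✓

Final answer: 15^(−1) ≡ 33 (mod 38)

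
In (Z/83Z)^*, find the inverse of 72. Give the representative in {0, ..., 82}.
Apply the extended Euclidean algorithm to (83, 72), tracking rows (r, s, t) with s·83 + t·72 = r. Each division r_prev = q·r_cur + r_new produces the new row as (previous row) − q·(current row):
  row A: (83, 1, 0)   [1·83 + 0·72 = 83]
  row B: (72, 0, 1)   [0·83 + 1·72 = 72]
  83 = 1·72 + 11   → row C = row A − 1·row B = (11, 1, −1)   [check: 1·83 − 1·72 = 11]
  72 = 6·11 + 6   → row D = row B − 6·row C = (6, −6, 7)   [check: −6·83 + 7·72 = 6]
  11 = 1·6 + 5   → row E = row C − 1·row D = (5, 7, −8)   [check: 7·83 − 8·72 = 5]
  6 = 1·5 + 1   → row F = row D − 1·row E = (1, −13, 15)   [check: −13·83 + 15·72 = 1]
  5 = 5·1 + 0   → remainder 0, stop. gcd = 1 (last nonzero row F).
The gcd is 1, so 72 is invertible mod 83. The last nonzero row gives −13·83 + 15·72 = 1, so t = 15. So 72^(−1) ≡ 15 (mod 83). Verify: 72 · 15 = 1080 ≡ 1 (mod 83). ✓

Final answer: 72^(−1) ≡ 15 (mod 83)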